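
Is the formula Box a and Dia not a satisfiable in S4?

Unsatisfiable (every branch closes)

1. Box a and Dia not a, u
2. Box a, u
3. Dia not a, u
4. a, u
5. not a, v
6. a, v
Accessibility: uRu, uRv, vRv
Branch closes: a and not a both at v.
All branches of the tableau close; one closing branch shown above.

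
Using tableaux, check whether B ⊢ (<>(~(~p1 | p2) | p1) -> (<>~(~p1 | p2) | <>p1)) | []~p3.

Yes, valid

Tableau for the negation ~((<>(~(~p1 | p2) | p1) -> (<>~(~p1 | p2) | <>p1)) | []~p3):
1. ~((<>(~(~p1 | p2) | p1) -> (<>~(~p1 | p2) | <>p1)) | []~p3), w0
2. ~(<>(~(~p1 | p2) | p1) -> (<>~(~p1 | p2) | <>p1)), w0   [~|-rule on 1]
3. ~[]~p3, w0   [~|-rule on 1]
4. <>(~(~p1 | p2) | p1), w0   [~->-rule on 2]
5. ~(<>~(~p1 | p2) | <>p1), w0   [~->-rule on 2]
6. ~<>~(~p1 | p2), w0   [~|-rule on 5]
7. ~<>p1, w0   [~|-rule on 5]
8. ~p1 | p2, w0   [~<>-rule on 6 via w0Rw0]
9. ~p1, w0   [~<>-rule on 7 via w0Rw0]
10. p2, w0   [|-rule on 8 (branches; this branch)]
11. p3, w1   [~[]-rule on 3: fresh world w1, w0Rw1]
12. ~p1 | p2, w1   [~<>-rule on 6 via w0Rw1]
13. ~p1, w1   [~<>-rule on 7 via w0Rw1]
14. p2, w1   [|-rule on 12 (branches; this branch)]
15. ~(~p1 | p2) | p1, w2   [<>-rule on 4: fresh world w2, w0Rw2]
16. ~p1 | p2, w2   [~<>-rule on 6 via w0Rw2]
17. ~p1, w2   [~<>-rule on 7 via w0Rw2]
18. ~(~p1 | p2), w2   [|-rule on 15 (branches; this branch)]
19. p1, w2   [~|-rule on 18]
20. ~p2, w2   [~|-rule on 18]
Accessibility: w0Rw0, w0Rw1, w0Rw2, w1Rw0, w1Rw1, w2Rw0, w2Rw2
Branch closes: p1 and ~p1 both at w2.
Every branch of the negation's tableau closes; the branch above is one of them.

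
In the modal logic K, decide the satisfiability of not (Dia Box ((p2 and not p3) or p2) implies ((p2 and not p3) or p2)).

1. not (Dia Box ((p2 and not p3) or p2) implies ((p2 and not p3) or p2)), w0
2. Dia Box ((p2 and not p3) or p2), w0
3. not ((p2 and not p3) or p2), w0
4. not (p2 and not p3), w0
5. not p2, w0
6. p3, w0
7. Box ((p2 and not p3) or p2), w1
Accessibility: w0Rw1

Yes, satisfiable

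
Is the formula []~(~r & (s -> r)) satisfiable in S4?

1. []~(~r & (s -> r)), u
2. ~(~r & (s -> r)), u
3. ~(s -> r), u
4. s, u
5. ~r, u
Accessibility: uRu

Satisfiable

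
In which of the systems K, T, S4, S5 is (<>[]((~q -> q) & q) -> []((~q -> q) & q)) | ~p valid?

S5

S5-tableau for the negation ~((<>[]((~q -> q) & q) -> []((~q -> q) & q)) | ~p):
1. ~((<>[]((~q -> q) & q) -> []((~q -> q) & q)) | ~p), u
2. ~(<>[]((~q -> q) & q) -> []((~q -> q) & q)), u   [~|-rule on 1]
3. p, u   [~|-rule on 1]
4. <>[]((~q -> q) & q), u   [~->-rule on 2]
5. ~[]((~q -> q) & q), u   [~->-rule on 2]
6. []((~q -> q) & q), v   [<>-rule on 4: fresh world v, uRv]
7. (~q -> q) & q, u   [[]-rule on 6 via vRu]
8. ~q -> q, u   [&-rule on 7]
9. q, u   [&-rule on 7]
10. (~q -> q) & q, v   [[]-rule on 6 via vRv]
11. ~q -> q, v   [&-rule on 10]
12. q, v   [&-rule on 10]
13. ~((~q -> q) & q), w   [~[]-rule on 5: fresh world w, uRw]
14. (~q -> q) & q, w   [[]-rule on 6 via vRw]
15. ~q -> q, w   [&-rule on 14]
16. q, w   [&-rule on 14]
17. ~(~q -> q), w   [~&-rule on 13 (branches; this branch)]
18. ~q, w   [~->-rule on 17]
Accessibility: uRu, uRv, uRw, vRu, vRv, vRw, wRu, wRv, wRw
Branch closes: q and ~q both at w.
Every branch closes (one shown): valid in S5.
S4-tableau for the negation ~((<>[]((~q -> q) & q) -> []((~q -> q) & q)) | ~p):
1. ~((<>[]((~q -> q) & q) -> []((~q -> q) & q)) | ~p), u
2. ~(<>[]((~q -> q) & q) -> []((~q -> q) & q)), u   [~|-rule on 1]
3. p, u   [~|-rule on 1]
4. <>[]((~q -> q) & q), u   [~->-rule on 2]
5. ~[]((~q -> q) & q), u   [~->-rule on 2]
6. []((~q -> q) & q), v   [<>-rule on 4: fresh world v, uRv]
7. (~q -> q) & q, v   [[]-rule on 6 via vRv]
8. ~q -> q, v   [&-rule on 7]
9. q, v   [&-rule on 7]
10. ~((~q -> q) & q), w   [~[]-rule on 5: fresh world w, uRw]
11. ~q, w   [~&-rule on 10 (branches; this branch)]
Accessibility: uRu, uRv, uRw, vRv, wRw
Complete open branch: countermodel on an S4-frame, so not valid in S4, nor in K, T (the same frame is also a K-frame and a T-frame).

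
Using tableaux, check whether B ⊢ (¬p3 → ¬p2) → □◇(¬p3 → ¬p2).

Valid in B

Tableau for the negation ¬((¬p3 → ¬p2) → □◇(¬p3 → ¬p2)):
1. ¬((¬p3 → ¬p2) → □◇(¬p3 → ¬p2)), 0
2. ¬p3 → ¬p2, 0
3. ¬□◇(¬p3 → ¬p2), 0
4. ¬p2, 0
5. ¬◇(¬p3 → ¬p2), 1
6. ¬(¬p3 → ¬p2), 0
7. ¬p3, 0
8. p2, 0
Accessibility: 0R0, 0R1, 1R0, 1R1
Branch closes: p2 and ¬p2 both at 0.
Every branch of the negation's tableau closes; the branch above is one of them.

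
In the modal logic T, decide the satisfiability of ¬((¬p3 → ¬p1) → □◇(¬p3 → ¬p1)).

Satisfiable

1. ¬((¬p3 → ¬p1) → □◇(¬p3 → ¬p1)), w0
2. ¬p3 → ¬p1, w0   [¬→-rule on 1]
3. ¬□◇(¬p3 → ¬p1), w0   [¬→-rule on 1]
4. ¬p1, w0   [→-rule on 2 (branches; this branch)]
5. ¬◇(¬p3 → ¬p1), w1   [¬□-rule on 3: fresh world w1, w0Rw1]
6. ¬(¬p3 → ¬p1), w1   [¬◇-rule on 5 via w1Rw1]
7. ¬p3, w1   [¬→-rule on 6]
8. p1, w1   [¬→-rule on 6]
Accessibility: w0Rw0, w0Rw1, w1Rw1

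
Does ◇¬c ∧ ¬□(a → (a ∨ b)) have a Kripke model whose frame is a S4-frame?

Unsatisfiable

1. ◇¬c ∧ ¬□(a → (a ∨ b)), w0
2. ◇¬c, w0
3. ¬□(a → (a ∨ b)), w0
4. ¬c, w1
5. ¬(a → (a ∨ b)), w2
6. a, w2
7. ¬(a ∨ b), w2
8. ¬a, w2
9. ¬b, w2
Accessibility: w0Rw0, w0Rw1, w0Rw2, w1Rw1, w2Rw2
Branch closes: a and ¬a both at w2.
All branches of the tableau close; one closing branch shown above.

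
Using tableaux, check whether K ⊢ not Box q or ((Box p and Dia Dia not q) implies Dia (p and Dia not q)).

Tableau for the negation not (not Box q or ((Box p and Dia Dia not q) implies Dia (p and Dia not q))):
1. not (not Box q or ((Box p and Dia Dia not q) implies Dia (p and Dia not q))), w0
2. Box q, w0
3. not ((Box p and Dia Dia not q) implies Dia (p and Dia not q)), w0
4. Box p and Dia Dia not q, w0
5. not Dia (p and Dia not q), w0
6. Box p, w0
7. Dia Dia not q, w0
8. Dia not q, w1
9. q, w1
10. not (p and Dia not q), w1
11. p, w1
12. not Dia not q, w1
13. not q, w2
14. q, w2
Accessibility: w0Rw1, w1Rw2
Branch closes: q and not q both at w2.
All branches of the negation close; one closing branch shown above.

Valid in K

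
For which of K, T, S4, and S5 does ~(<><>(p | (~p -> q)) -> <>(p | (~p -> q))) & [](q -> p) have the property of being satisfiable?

K, T

S4-tableau for the formula:
1. ~(<><>(p | (~p -> q)) -> <>(p | (~p -> q))) & [](q -> p), w0
2. ~(<><>(p | (~p -> q)) -> <>(p | (~p -> q))), w0
3. [](q -> p), w0
4. <><>(p | (~p -> q)), w0
5. ~<>(p | (~p -> q)), w0
6. q -> p, w0
7. ~(p | (~p -> q)), w0
8. ~p, w0
9. ~(~p -> q), w0
10. ~q, w0
11. <>(p | (~p -> q)), w1
12. q -> p, w1
13. ~(p | (~p -> q)), w1
14. ~p, w1
15. ~(~p -> q), w1
16. ~q, w1
17. p | (~p -> q), w2
18. q -> p, w2
19. ~(p | (~p -> q)), w2
20. ~p, w2
21. ~(~p -> q), w2
22. ~q, w2
23. ~p -> q, w2
24. q, w2
Accessibility: w0Rw0, w0Rw1, w0Rw2, w1Rw1, w1Rw2, w2Rw2
Branch closes: q and ~q both at w2.
Every branch closes (one shown): unsatisfiable in S4, hence also in S5 (every S5-frame is an S4-frame).
T-tableau for the formula:
1. ~(<><>(p | (~p -> q)) -> <>(p | (~p -> q))) & [](q -> p), w0
2. ~(<><>(p | (~p -> q)) -> <>(p | (~p -> q))), w0
3. [](q -> p), w0
4. <><>(p | (~p -> q)), w0
5. ~<>(p | (~p -> q)), w0
6. q -> p, w0
7. ~(p | (~p -> q)), w0
8. ~p, w0
9. ~(~p -> q), w0
10. ~q, w0
11. <>(p | (~p -> q)), w1
12. q -> p, w1
13. ~(p | (~p -> q)), w1
14. ~p, w1
15. ~(~p -> q), w1
16. ~q, w1
17. p | (~p -> q), w2
18. ~p -> q, w2
19. q, w2
Accessibility: w0Rw0, w0Rw1, w1Rw1, w1Rw2, w2Rw2
Complete open branch: satisfiable in T, hence also in K (this T-model is also a K-model).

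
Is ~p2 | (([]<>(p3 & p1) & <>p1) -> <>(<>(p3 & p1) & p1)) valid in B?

Yes, valid

Tableau for the negation ~(~p2 | (([]<>(p3 & p1) & <>p1) -> <>(<>(p3 & p1) & p1))):
1. ~(~p2 | (([]<>(p3 & p1) & <>p1) -> <>(<>(p3 & p1) & p1))), 0
2. p2, 0   [~|-rule on 1]
3. ~(([]<>(p3 & p1) & <>p1) -> <>(<>(p3 & p1) & p1)), 0   [~|-rule on 1]
4. []<>(p3 & p1) & <>p1, 0   [~->-rule on 3]
5. ~<>(<>(p3 & p1) & p1), 0   [~->-rule on 3]
6. []<>(p3 & p1), 0   [&-rule on 4]
7. <>p1, 0   [&-rule on 4]
8. ~(<>(p3 & p1) & p1), 0   [~<>-rule on 5 via 0R0]
9. <>(p3 & p1), 0   [[]-rule on 6 via 0R0]
10. ~p1, 0   [~&-rule on 8 (branches; this branch)]
11. p1, 1   [<>-rule on 7: fresh world 1, 0R1]
12. ~(<>(p3 & p1) & p1), 1   [~<>-rule on 5 via 0R1]
13. <>(p3 & p1), 1   [[]-rule on 6 via 0R1]
14. ~<>(p3 & p1), 1   [~&-rule on 12 (branches; this branch)]
15. ~(p3 & p1), 0   [~<>-rule on 14 via 1R0]
16. ~(p3 & p1), 1   [~<>-rule on 14 via 1R1]
17. ~p3, 1   [~&-rule on 16 (branches; this branch)]
18. p3 & p1, 2   [<>-rule on 9: fresh world 2, 0R2]
19. p3, 2   [&-rule on 18]
20. p1, 2   [&-rule on 18]
21. ~(<>(p3 & p1) & p1), 2   [~<>-rule on 5 via 0R2]
22. <>(p3 & p1), 2   [[]-rule on 6 via 0R2]
23. ~<>(p3 & p1), 2   [~&-rule on 21 (branches; this branch)]
24. ~(p3 & p1), 2   [~<>-rule on 23 via 2R2]
25. ~p1, 2   [~&-rule on 24 (branches; this branch)]
Accessibility: 0R0, 0R1, 0R2, 1R0, 1R1, 2R0, 2R2
Branch closes: p1 and ~p1 both at 2.
All branches of the negation close; one closing branch shown above.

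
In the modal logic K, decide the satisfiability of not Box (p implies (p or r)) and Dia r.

No, unsatisfiable

1. not Box (p implies (p or r)) and Dia r, 0
2. not Box (p implies (p or r)), 0   [and-rule on 1]
3. Dia r, 0   [and-rule on 1]
4. not (p implies (p or r)), 1   [neg-Box-rule on 2: fresh world 1, 0R1]
5. p, 1   [neg-implies-rule on 4]
6. not (p or r), 1   [neg-implies-rule on 4]
7. not p, 1   [neg-or-rule on 6]
8. not r, 1   [neg-or-rule on 6]
Accessibility: 0R1
Branch closes: p and not p both at 1.
All branches of the tableau close; one closing branch shown above.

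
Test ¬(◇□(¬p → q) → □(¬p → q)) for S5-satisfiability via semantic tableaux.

Unsatisfiable

1. ¬(◇□(¬p → q) → □(¬p → q)), u
2. ◇□(¬p → q), u
3. ¬□(¬p → q), u
4. □(¬p → q), v
5. ¬p → q, u
6. ¬p → q, v
7. q, u
8. q, v
9. ¬(¬p → q), w
10. ¬p, w
11. ¬q, w
12. ¬p → q, w
13. q, w
Accessibility: uRu, uRv, uRw, vRu, vRv, vRw, wRu, wRv, wRw
Branch closes: q and ¬q both at w.
(One branch shown.) All branches close.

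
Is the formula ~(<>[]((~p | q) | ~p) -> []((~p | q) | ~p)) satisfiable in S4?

Satisfiable (open branch found)

1. ~(<>[]((~p | q) | ~p) -> []((~p | q) | ~p)), w0
2. <>[]((~p | q) | ~p), w0
3. ~[]((~p | q) | ~p), w0
4. []((~p | q) | ~p), w1
5. (~p | q) | ~p, w1
6. ~p, w1
7. ~((~p | q) | ~p), w2
8. ~(~p | q), w2
9. p, w2
10. ~q, w2
Accessibility: w0Rw0, w0Rw1, w0Rw2, w1Rw1, w2Rw2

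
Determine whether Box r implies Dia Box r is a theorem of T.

Tableau for the negation not (Box r implies Dia Box r):
1. not (Box r implies Dia Box r), w0
2. Box r, w0
3. not Dia Box r, w0
4. r, w0
5. not Box r, w0
6. not r, w1
7. r, w1
Accessibility: w0Rw0, w0Rw1, w1Rw1
Branch closes: r and not r both at w1.
All branches of the negation close; one closing branch shown above.

Yes, valid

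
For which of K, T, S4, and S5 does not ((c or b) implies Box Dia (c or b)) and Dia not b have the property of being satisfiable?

K, T, S4

S4-tableau for the formula:
1. not ((c or b) implies Box Dia (c or b)) and Dia not b, 0
2. not ((c or b) implies Box Dia (c or b)), 0   [and-rule on 1]
3. Dia not b, 0   [and-rule on 1]
4. c or b, 0   [neg-implies-rule on 2]
5. not Box Dia (c or b), 0   [neg-implies-rule on 2]
6. b, 0   [or-rule on 4 (branches; this branch)]
7. not b, 1   [Dia-rule on 3: fresh world 1, 0R1]
8. not Dia (c or b), 2   [neg-Box-rule on 5: fresh world 2, 0R2]
9. not (c or b), 2   [neg-Dia-rule on 8 via 2R2]
10. not c, 2   [neg-or-rule on 9]
11. not b, 2   [neg-or-rule on 9]
Accessibility: 0R0, 0R1, 0R2, 1R1, 2R2
Complete open branch: satisfiable in S4, hence also in K, T (this S4-model is also a K-model and a T-model).
S5-tableau for the formula:
1. not ((c or b) implies Box Dia (c or b)) and Dia not b, 0
2. not ((c or b) implies Box Dia (c or b)), 0   [and-rule on 1]
3. Dia not b, 0   [and-rule on 1]
4. c or b, 0   [neg-implies-rule on 2]
5. not Box Dia (c or b), 0   [neg-implies-rule on 2]
6. b, 0   [or-rule on 4 (branches; this branch)]
7. not b, 1   [Dia-rule on 3: fresh world 1, 0R1]
8. not Dia (c or b), 2   [neg-Box-rule on 5: fresh world 2, 0R2]
9. not (c or b), 0   [neg-Dia-rule on 8 via 2R0]
10. not c, 0   [neg-or-rule on 9]
11. not b, 0   [neg-or-rule on 9]
Accessibility: 0R0, 0R1, 0R2, 1R0, 1R1, 1R2, 2R0, 2R1, 2R2
Branch closes: b and not b both at 0.
Every branch closes (one shown): unsatisfiable in S5.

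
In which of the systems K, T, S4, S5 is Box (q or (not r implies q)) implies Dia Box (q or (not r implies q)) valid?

T-tableau for the negation not (Box (q or (not r implies q)) implies Dia Box (q or (not r implies q))):
1. not (Box (q or (not r implies q)) implies Dia Box (q or (not r implies q))), 0
2. Box (q or (not r implies q)), 0   [neg-implies-rule on 1]
3. not Dia Box (q or (not r implies q)), 0   [neg-implies-rule on 1]
4. q or (not r implies q), 0   [Box-rule on 2 via 0R0]
5. not Box (q or (not r implies q)), 0   [neg-Dia-rule on 3 via 0R0]
6. not r implies q, 0   [or-rule on 4 (branches; this branch)]
7. q, 0   [implies-rule on 6 (branches; this branch)]
8. not (q or (not r implies q)), 1   [neg-Box-rule on 5: fresh world 1, 0R1]
9. not q, 1   [neg-or-rule on 8]
10. not (not r implies q), 1   [neg-or-rule on 8]
11. not r, 1   [neg-implies-rule on 10]
12. q or (not r implies q), 1   [Box-rule on 2 via 0R1]
13. not Box (q or (not r implies q)), 1   [neg-Dia-rule on 3 via 0R1]
14. not r implies q, 1   [or-rule on 12 (branches; this branch)]
15. q, 1   [implies-rule on 14 (branches; this branch)]
Accessibility: 0R0, 0R1, 1R1
Branch closes: q and not q both at 1.
Every branch closes (one shown): valid in T, hence also in S4, S5 (every theorem of T is a theorem of S4 and S5).
K-tableau for the negation not (Box (q or (not r implies q)) implies Dia Box (q or (not r implies q))):
1. not (Box (q or (not r implies q)) implies Dia Box (q or (not r implies q))), 0
2. Box (q or (not r implies q)), 0   [neg-implies-rule on 1]
3. not Dia Box (q or (not r implies q)), 0   [neg-implies-rule on 1]
Complete open branch: countermodel on a K-frame, so not valid in K.

T, S4, S5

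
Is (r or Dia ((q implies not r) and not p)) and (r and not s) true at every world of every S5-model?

Tableau for the negation not ((r or Dia ((q implies not r) and not p)) and (r and not s)):
1. not ((r or Dia ((q implies not r) and not p)) and (r and not s)), 0
2. not (r and not s), 0
3. s, 0
Accessibility: 0R0
The negation has an open branch (countermodel exists).

Invalid (countermodel exists)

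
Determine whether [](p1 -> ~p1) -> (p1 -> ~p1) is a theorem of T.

Tableau for the negation ~([](p1 -> ~p1) -> (p1 -> ~p1)):
1. ~([](p1 -> ~p1) -> (p1 -> ~p1)), w0
2. [](p1 -> ~p1), w0   [~->-rule on 1]
3. ~(p1 -> ~p1), w0   [~->-rule on 1]
4. p1, w0   [~->-rule on 3]
5. p1 -> ~p1, w0   [[]-rule on 2 via w0Rw0]
6. ~p1, w0   [->-rule on 5 (branches; this branch)]
Accessibility: w0Rw0
Branch closes: p1 and ~p1 both at w0.
Every branch of the negation's tableau closes; the branch above is one of them.

Valid in T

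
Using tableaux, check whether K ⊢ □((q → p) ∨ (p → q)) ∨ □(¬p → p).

Valid in K

Tableau for the negation ¬(□((q → p) ∨ (p → q)) ∨ □(¬p → p)):
1. ¬(□((q → p) ∨ (p → q)) ∨ □(¬p → p)), 0
2. ¬□((q → p) ∨ (p → q)), 0   [¬∨-rule on 1]
3. ¬□(¬p → p), 0   [¬∨-rule on 1]
4. ¬((q → p) ∨ (p → q)), 1   [¬□-rule on 2: fresh world 1, 0R1]
5. ¬(q → p), 1   [¬∨-rule on 4]
6. ¬(p → q), 1   [¬∨-rule on 4]
7. q, 1   [¬→-rule on 5]
8. ¬p, 1   [¬→-rule on 5]
9. p, 1   [¬→-rule on 6]
10. ¬q, 1   [¬→-rule on 6]
Accessibility: 0R1
Branch closes: p and ¬p both at 1.
All branches of the negation close; one closing branch shown above.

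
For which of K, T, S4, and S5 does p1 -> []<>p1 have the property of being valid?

S5

S4-tableau for the negation ~(p1 -> []<>p1):
1. ~(p1 -> []<>p1), w0
2. p1, w0
3. ~[]<>p1, w0
4. ~<>p1, w1
5. ~p1, w1
Accessibility: w0Rw0, w0Rw1, w1Rw1
Complete open branch: countermodel on an S4-frame, so not valid in S4, nor in K, T (the same frame is also a K-frame and a T-frame).
S5-tableau for the negation ~(p1 -> []<>p1):
1. ~(p1 -> []<>p1), w0
2. p1, w0
3. ~[]<>p1, w0
4. ~<>p1, w1
5. ~p1, w0
Accessibility: w0Rw0, w0Rw1, w1Rw0, w1Rw1
Branch closes: p1 and ~p1 both at w0.
Every branch closes (one shown): valid in S5.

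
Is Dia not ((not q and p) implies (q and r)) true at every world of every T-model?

Tableau for the negation not Dia not ((not q and p) implies (q and r)):
1. not Dia not ((not q and p) implies (q and r)), w0
2. (not q and p) implies (q and r), w0   [neg-Dia-rule on 1 via w0Rw0]
3. q and r, w0   [implies-rule on 2 (branches; this branch)]
4. q, w0   [and-rule on 3]
5. r, w0   [and-rule on 3]
Accessibility: w0Rw0
The negation has an open branch (countermodel exists).

Not valid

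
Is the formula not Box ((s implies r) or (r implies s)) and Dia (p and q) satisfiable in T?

Unsatisfiable

1. not Box ((s implies r) or (r implies s)) and Dia (p and q), 0
2. not Box ((s implies r) or (r implies s)), 0
3. Dia (p and q), 0
4. not ((s implies r) or (r implies s)), 1
5. not (s implies r), 1
6. not (r implies s), 1
7. s, 1
8. not r, 1
9. r, 1
10. not s, 1
Accessibility: 0R0, 0R1, 1R1
Branch closes: r and not r both at 1.
All branches of the tableau close; one closing branch shown above.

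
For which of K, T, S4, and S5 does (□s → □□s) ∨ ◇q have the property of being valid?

S4-tableau for the negation ¬((□s → □□s) ∨ ◇q):
1. ¬((□s → □□s) ∨ ◇q), w0
2. ¬(□s → □□s), w0
3. ¬◇q, w0
4. □s, w0
5. ¬□□s, w0
6. ¬q, w0
7. s, w0
8. ¬□s, w1
9. ¬q, w1
10. s, w1
11. ¬s, w2
12. ¬q, w2
13. s, w2
Accessibility: w0Rw0, w0Rw1, w0Rw2, w1Rw1, w1Rw2, w2Rw2
Branch closes: s and ¬s both at w2.
Every branch closes (one shown): valid in S4, hence also in S5 (every theorem of S4 is a theorem of S5).
T-tableau for the negation ¬((□s → □□s) ∨ ◇q):
1. ¬((□s → □□s) ∨ ◇q), w0
2. ¬(□s → □□s), w0
3. ¬◇q, w0
4. □s, w0
5. ¬□□s, w0
6. ¬q, w0
7. s, w0
8. ¬□s, w1
9. ¬q, w1
10. s, w1
11. ¬s, w2
Accessibility: w0Rw0, w0Rw1, w1Rw1, w1Rw2, w2Rw2
Complete open branch: countermodel on a T-frame, so not valid in T, nor in K (the same frame is also a K-frame).

S4, S5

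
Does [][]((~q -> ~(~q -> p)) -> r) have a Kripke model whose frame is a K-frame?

Yes, satisfiable

1. [][]((~q -> ~(~q -> p)) -> r), w0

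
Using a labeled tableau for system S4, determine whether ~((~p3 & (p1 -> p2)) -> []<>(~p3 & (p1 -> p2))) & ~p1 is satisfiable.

1. ~((~p3 & (p1 -> p2)) -> []<>(~p3 & (p1 -> p2))) & ~p1, u
2. ~((~p3 & (p1 -> p2)) -> []<>(~p3 & (p1 -> p2))), u   [&-rule on 1]
3. ~p1, u   [&-rule on 1]
4. ~p3 & (p1 -> p2), u   [~->-rule on 2]
5. ~[]<>(~p3 & (p1 -> p2)), u   [~->-rule on 2]
6. ~p3, u   [&-rule on 4]
7. p1 -> p2, u   [&-rule on 4]
8. p2, u   [->-rule on 7 (branches; this branch)]
9. ~<>(~p3 & (p1 -> p2)), v   [~[]-rule on 5: fresh world v, uRv]
10. ~(~p3 & (p1 -> p2)), v   [~<>-rule on 9 via vRv]
11. ~(p1 -> p2), v   [~&-rule on 10 (branches; this branch)]
12. p1, v   [~->-rule on 11]
13. ~p2, v   [~->-rule on 11]
Accessibility: uRu, uRv, vRv

Satisfiable (open branch found)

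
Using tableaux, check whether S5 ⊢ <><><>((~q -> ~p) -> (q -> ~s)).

Tableau for the negation ~<><><>((~q -> ~p) -> (q -> ~s)):
1. ~<><><>((~q -> ~p) -> (q -> ~s)), 0
2. ~<><>((~q -> ~p) -> (q -> ~s)), 0
3. ~<>((~q -> ~p) -> (q -> ~s)), 0
4. ~((~q -> ~p) -> (q -> ~s)), 0
5. ~q -> ~p, 0
6. ~(q -> ~s), 0
7. q, 0
8. s, 0
9. ~p, 0
Accessibility: 0R0
The negation has an open branch (countermodel exists).

Invalid (countermodel exists)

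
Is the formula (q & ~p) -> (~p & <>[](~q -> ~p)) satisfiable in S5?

1. (q & ~p) -> (~p & <>[](~q -> ~p)), 0
2. ~p & <>[](~q -> ~p), 0   [->-rule on 1 (branches; this branch)]
3. ~p, 0   [&-rule on 2]
4. <>[](~q -> ~p), 0   [&-rule on 2]
5. [](~q -> ~p), 1   [<>-rule on 4: fresh world 1, 0R1]
6. ~q -> ~p, 0   [[]-rule on 5 via 1R0]
7. ~q -> ~p, 1   [[]-rule on 5 via 1R1]
8. ~p, 1   [->-rule on 7 (branches; this branch)]
Accessibility: 0R0, 0R1, 1R0, 1R1

Satisfiable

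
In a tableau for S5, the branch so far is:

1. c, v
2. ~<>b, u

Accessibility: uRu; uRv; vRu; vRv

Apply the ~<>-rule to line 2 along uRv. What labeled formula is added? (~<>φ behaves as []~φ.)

~<>φ behaves as []~φ: propagate the negated body to each accessible world.

~b, v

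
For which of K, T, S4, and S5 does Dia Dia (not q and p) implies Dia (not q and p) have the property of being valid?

S4, S5

T-tableau for the negation not (Dia Dia (not q and p) implies Dia (not q and p)):
1. not (Dia Dia (not q and p) implies Dia (not q and p)), w0
2. Dia Dia (not q and p), w0   [neg-implies-rule on 1]
3. not Dia (not q and p), w0   [neg-implies-rule on 1]
4. not (not q and p), w0   [neg-Dia-rule on 3 via w0Rw0]
5. not p, w0   [neg-and-rule on 4 (branches; this branch)]
6. Dia (not q and p), w1   [Dia-rule on 2: fresh world w1, w0Rw1]
7. not (not q and p), w1   [neg-Dia-rule on 3 via w0Rw1]
8. not p, w1   [neg-and-rule on 7 (branches; this branch)]
9. not q and p, w2   [Dia-rule on 6: fresh world w2, w1Rw2]
10. not q, w2   [and-rule on 9]
11. p, w2   [and-rule on 9]
Accessibility: w0Rw0, w0Rw1, w1Rw1, w1Rw2, w2Rw2
Complete open branch: countermodel on a T-frame, so not valid in T, nor in K (the same frame is also a K-frame).
S4-tableau for the negation not (Dia Dia (not q and p) implies Dia (not q and p)):
1. not (Dia Dia (not q and p) implies Dia (not q and p)), w0
2. Dia Dia (not q and p), w0   [neg-implies-rule on 1]
3. not Dia (not q and p), w0   [neg-implies-rule on 1]
4. not (not q and p), w0   [neg-Dia-rule on 3 via w0Rw0]
5. not p, w0   [neg-and-rule on 4 (branches; this branch)]
6. Dia (not q and p), w1   [Dia-rule on 2: fresh world w1, w0Rw1]
7. not (not q and p), w1   [neg-Dia-rule on 3 via w0Rw1]
8. not p, w1   [neg-and-rule on 7 (branches; this branch)]
9. not q and p, w2   [Dia-rule on 6: fresh world w2, w1Rw2]
10. not q, w2   [and-rule on 9]
11. p, w2   [and-rule on 9]
12. not (not q and p), w2   [neg-Dia-rule on 3 via w0Rw2]
13. not p, w2   [neg-and-rule on 12 (branches; this branch)]
Accessibility: w0Rw0, w0Rw1, w0Rw2, w1Rw1, w1Rw2, w2Rw2
Branch closes: p and not p both at w2.
Every branch closes (one shown): valid in S4, hence also in S5 (every theorem of S4 is a theorem of S5).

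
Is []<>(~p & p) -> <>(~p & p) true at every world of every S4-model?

Valid in S4

Tableau for the negation ~([]<>(~p & p) -> <>(~p & p)):
1. ~([]<>(~p & p) -> <>(~p & p)), u
2. []<>(~p & p), u
3. ~<>(~p & p), u
4. <>(~p & p), u
5. ~(~p & p), u
6. ~p, u
7. ~p & p, v
8. ~p, v
9. p, v
Accessibility: uRu, uRv, vRv
Branch closes: p and ~p both at v.
All branches of the negation close; one closing branch shown above.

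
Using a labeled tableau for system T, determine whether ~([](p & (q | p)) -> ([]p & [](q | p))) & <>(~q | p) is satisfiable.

1. ~([](p & (q | p)) -> ([]p & [](q | p))) & <>(~q | p), u
2. ~([](p & (q | p)) -> ([]p & [](q | p))), u
3. <>(~q | p), u
4. [](p & (q | p)), u
5. ~([]p & [](q | p)), u
6. p & (q | p), u
7. p, u
8. q | p, u
9. ~[](q | p), u
10. ~q | p, v
11. p & (q | p), v
12. p, v
13. q | p, v
14. ~(q | p), w
15. ~q, w
16. ~p, w
17. p & (q | p), w
18. p, w
19. q | p, w
Accessibility: uRu, uRv, uRw, vRv, wRw
Branch closes: p and ~p both at w.
Every branch closes; the branch above is one of them.

Unsatisfiable (every branch closes)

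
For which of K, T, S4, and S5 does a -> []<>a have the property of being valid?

S5-tableau for the negation ~(a -> []<>a):
1. ~(a -> []<>a), 0
2. a, 0   [~->-rule on 1]
3. ~[]<>a, 0   [~->-rule on 1]
4. ~<>a, 1   [~[]-rule on 3: fresh world 1, 0R1]
5. ~a, 0   [~<>-rule on 4 via 1R0]
Accessibility: 0R0, 0R1, 1R0, 1R1
Branch closes: a and ~a both at 0.
Every branch closes (one shown): valid in S5.
S4-tableau for the negation ~(a -> []<>a):
1. ~(a -> []<>a), 0
2. a, 0   [~->-rule on 1]
3. ~[]<>a, 0   [~->-rule on 1]
4. ~<>a, 1   [~[]-rule on 3: fresh world 1, 0R1]
5. ~a, 1   [~<>-rule on 4 via 1R1]
Accessibility: 0R0, 0R1, 1R1
Complete open branch: countermodel on an S4-frame, so not valid in S4, nor in K, T (the same frame is also a K-frame and a T-frame).

S5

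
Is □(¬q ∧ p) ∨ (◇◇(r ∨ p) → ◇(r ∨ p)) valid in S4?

Yes, valid

Tableau for the negation ¬(□(¬q ∧ p) ∨ (◇◇(r ∨ p) → ◇(r ∨ p))):
1. ¬(□(¬q ∧ p) ∨ (◇◇(r ∨ p) → ◇(r ∨ p))), w0
2. ¬□(¬q ∧ p), w0
3. ¬(◇◇(r ∨ p) → ◇(r ∨ p)), w0
4. ◇◇(r ∨ p), w0
5. ¬◇(r ∨ p), w0
6. ¬(r ∨ p), w0
7. ¬r, w0
8. ¬p, w0
9. ¬(¬q ∧ p), w1
10. ¬(r ∨ p), w1
11. ¬r, w1
12. ¬p, w1
13. ◇(r ∨ p), w2
14. ¬(r ∨ p), w2
15. ¬r, w2
16. ¬p, w2
17. r ∨ p, w3
18. ¬(r ∨ p), w3
19. ¬r, w3
20. ¬p, w3
21. p, w3
Accessibility: w0Rw0, w0Rw1, w0Rw2, w0Rw3, w1Rw1, w2Rw2, w2Rw3, w3Rw3
Branch closes: p and ¬p both at w3.
All branches of the negation close; one closing branch shown above.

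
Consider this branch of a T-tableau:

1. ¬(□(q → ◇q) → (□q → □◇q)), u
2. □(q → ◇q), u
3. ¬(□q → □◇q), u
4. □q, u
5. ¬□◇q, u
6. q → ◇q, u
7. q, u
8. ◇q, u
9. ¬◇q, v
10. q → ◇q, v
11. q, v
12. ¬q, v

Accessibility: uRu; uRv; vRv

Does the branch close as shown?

Both q and ¬q appear at v.

Closed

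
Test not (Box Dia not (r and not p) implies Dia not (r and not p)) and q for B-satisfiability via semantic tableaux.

1. not (Box Dia not (r and not p) implies Dia not (r and not p)) and q, w0
2. not (Box Dia not (r and not p) implies Dia not (r and not p)), w0
3. q, w0
4. Box Dia not (r and not p), w0
5. not Dia not (r and not p), w0
6. Dia not (r and not p), w0
7. r and not p, w0
8. r, w0
9. not p, w0
10. not (r and not p), w1
11. Dia not (r and not p), w1
12. r and not p, w1
13. r, w1
14. not p, w1
15. p, w1
Accessibility: w0Rw0, w0Rw1, w1Rw0, w1Rw1
Branch closes: p and not p both at w1.
All branches of the tableau close; one closing branch shown above.

Unsatisfiable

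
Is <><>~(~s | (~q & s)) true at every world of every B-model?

Tableau for the negation ~<><>~(~s | (~q & s)):
1. ~<><>~(~s | (~q & s)), w0
2. ~<>~(~s | (~q & s)), w0
3. ~s | (~q & s), w0
4. ~q & s, w0
5. ~q, w0
6. s, w0
Accessibility: w0Rw0
The negation has an open branch (countermodel exists).

No, not valid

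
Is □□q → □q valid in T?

Tableau for the negation ¬(□□q → □q):
1. ¬(□□q → □q), w0
2. □□q, w0   [¬→-rule on 1]
3. ¬□q, w0   [¬→-rule on 1]
4. □q, w0   [□-rule on 2 via w0Rw0]
5. q, w0   [□-rule on 4 via w0Rw0]
6. ¬q, w1   [¬□-rule on 3: fresh world w1, w0Rw1]
7. □q, w1   [□-rule on 2 via w0Rw1]
8. q, w1   [□-rule on 4 via w0Rw1]
Accessibility: w0Rw0, w0Rw1, w1Rw1
Branch closes: q and ¬q both at w1.
Every branch of the negation's tableau closes; the branch above is one of them.

Yes, valid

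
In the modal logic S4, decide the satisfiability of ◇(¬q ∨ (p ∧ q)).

1. ◇(¬q ∨ (p ∧ q)), u
2. ¬q ∨ (p ∧ q), v
3. p ∧ q, v
4. p, v
5. q, v
Accessibility: uRu, uRv, vRv

Yes, satisfiable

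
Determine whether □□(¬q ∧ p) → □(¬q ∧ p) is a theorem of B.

Yes, valid

Tableau for the negation ¬(□□(¬q ∧ p) → □(¬q ∧ p)):
1. ¬(□□(¬q ∧ p) → □(¬q ∧ p)), u
2. □□(¬q ∧ p), u
3. ¬□(¬q ∧ p), u
4. □(¬q ∧ p), u
5. ¬q ∧ p, u
6. ¬q, u
7. p, u
8. ¬(¬q ∧ p), v
9. □(¬q ∧ p), v
10. ¬q ∧ p, v
11. ¬q, v
12. p, v
13. ¬p, v
Accessibility: uRu, uRv, vRu, vRv
Branch closes: p and ¬p both at v.
Every branch of the negation's tableau closes; the branch above is one of them.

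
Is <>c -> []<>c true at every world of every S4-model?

Tableau for the negation ~(<>c -> []<>c):
1. ~(<>c -> []<>c), w0
2. <>c, w0
3. ~[]<>c, w0
4. c, w1
5. ~<>c, w2
6. ~c, w2
Accessibility: w0Rw0, w0Rw1, w0Rw2, w1Rw1, w2Rw2
The negation has an open branch (countermodel exists).

No, not valid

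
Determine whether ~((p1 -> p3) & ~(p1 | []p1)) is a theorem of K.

Tableau for the negation (p1 -> p3) & ~(p1 | []p1):
1. (p1 -> p3) & ~(p1 | []p1), u
2. p1 -> p3, u
3. ~(p1 | []p1), u
4. ~p1, u
5. ~[]p1, u
6. p3, u
7. ~p1, v
Accessibility: uRv
The negation has an open branch (countermodel exists).

Invalid (countermodel exists)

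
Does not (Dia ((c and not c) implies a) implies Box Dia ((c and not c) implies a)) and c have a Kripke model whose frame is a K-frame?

Satisfiable (open branch found)

1. not (Dia ((c and not c) implies a) implies Box Dia ((c and not c) implies a)) and c, w0
2. not (Dia ((c and not c) implies a) implies Box Dia ((c and not c) implies a)), w0   [and-rule on 1]
3. c, w0   [and-rule on 1]
4. Dia ((c and not c) implies a), w0   [neg-implies-rule on 2]
5. not Box Dia ((c and not c) implies a), w0   [neg-implies-rule on 2]
6. (c and not c) implies a, w1   [Dia-rule on 4: fresh world w1, w0Rw1]
7. a, w1   [implies-rule on 6 (branches; this branch)]
8. not Dia ((c and not c) implies a), w2   [neg-Box-rule on 5: fresh world w2, w0Rw2]
Accessibility: w0Rw1, w0Rw2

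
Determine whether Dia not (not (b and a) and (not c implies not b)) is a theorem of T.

No, not valid

Tableau for the negation not Dia not (not (b and a) and (not c implies not b)):
1. not Dia not (not (b and a) and (not c implies not b)), w0
2. not (b and a) and (not c implies not b), w0
3. not (b and a), w0
4. not c implies not b, w0
5. not a, w0
6. not b, w0
Accessibility: w0Rw0
The negation has an open branch (countermodel exists).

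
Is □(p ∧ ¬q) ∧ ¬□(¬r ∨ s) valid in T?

Not valid

Tableau for the negation ¬(□(p ∧ ¬q) ∧ ¬□(¬r ∨ s)):
1. ¬(□(p ∧ ¬q) ∧ ¬□(¬r ∨ s)), w0
2. □(¬r ∨ s), w0   [¬∧-rule on 1 (branches; this branch)]
3. ¬r ∨ s, w0   [□-rule on 2 via w0Rw0]
4. s, w0   [∨-rule on 3 (branches; this branch)]
Accessibility: w0Rw0
The negation has an open branch (countermodel exists).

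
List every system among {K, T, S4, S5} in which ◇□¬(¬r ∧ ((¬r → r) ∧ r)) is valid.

T, S4, S5

T-tableau for the negation ¬◇□¬(¬r ∧ ((¬r → r) ∧ r)):
1. ¬◇□¬(¬r ∧ ((¬r → r) ∧ r)), u
2. ¬□¬(¬r ∧ ((¬r → r) ∧ r)), u
3. ¬r ∧ ((¬r → r) ∧ r), v
4. ¬r, v
5. (¬r → r) ∧ r, v
6. ¬r → r, v
7. r, v
Accessibility: uRu, uRv, vRv
Branch closes: r and ¬r both at v.
Every branch closes (one shown): valid in T, hence also in S4, S5 (every theorem of T is a theorem of S4 and S5).
K-tableau for the negation ¬◇□¬(¬r ∧ ((¬r → r) ∧ r)):
1. ¬◇□¬(¬r ∧ ((¬r → r) ∧ r)), u
Complete open branch: countermodel on a K-frame, so not valid in K.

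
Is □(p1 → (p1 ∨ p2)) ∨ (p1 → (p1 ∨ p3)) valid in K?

Valid

Tableau for the negation ¬(□(p1 → (p1 ∨ p2)) ∨ (p1 → (p1 ∨ p3))):
1. ¬(□(p1 → (p1 ∨ p2)) ∨ (p1 → (p1 ∨ p3))), u
2. ¬□(p1 → (p1 ∨ p2)), u
3. ¬(p1 → (p1 ∨ p3)), u
4. p1, u
5. ¬(p1 ∨ p3), u
6. ¬p1, u
7. ¬p3, u
Branch closes: p1 and ¬p1 both at u.
All branches of the negation close; one closing branch shown above.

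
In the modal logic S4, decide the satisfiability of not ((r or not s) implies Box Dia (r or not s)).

Satisfiable

1. not ((r or not s) implies Box Dia (r or not s)), 0
2. r or not s, 0   [neg-implies-rule on 1]
3. not Box Dia (r or not s), 0   [neg-implies-rule on 1]
4. not s, 0   [or-rule on 2 (branches; this branch)]
5. not Dia (r or not s), 1   [neg-Box-rule on 3: fresh world 1, 0R1]
6. not (r or not s), 1   [neg-Dia-rule on 5 via 1R1]
7. not r, 1   [neg-or-rule on 6]
8. s, 1   [neg-or-rule on 6]
Accessibility: 0R0, 0R1, 1R1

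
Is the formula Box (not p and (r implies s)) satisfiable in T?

1. Box (not p and (r implies s)), u
2. not p and (r implies s), u
3. not p, u
4. r implies s, u
5. s, u
Accessibility: uRu

Satisfiable (open branch found)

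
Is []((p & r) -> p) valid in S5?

Valid

Tableau for the negation ~[]((p & r) -> p):
1. ~[]((p & r) -> p), 0
2. ~((p & r) -> p), 1
3. p & r, 1
4. ~p, 1
5. p, 1
6. r, 1
Accessibility: 0R0, 0R1, 1R0, 1R1
Branch closes: p and ~p both at 1.
Every branch of the negation's tableau closes; the branch above is one of them.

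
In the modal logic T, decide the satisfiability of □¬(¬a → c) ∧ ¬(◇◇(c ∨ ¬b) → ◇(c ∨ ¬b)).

1. □¬(¬a → c) ∧ ¬(◇◇(c ∨ ¬b) → ◇(c ∨ ¬b)), 0
2. □¬(¬a → c), 0   [∧-rule on 1]
3. ¬(◇◇(c ∨ ¬b) → ◇(c ∨ ¬b)), 0   [∧-rule on 1]
4. ◇◇(c ∨ ¬b), 0   [¬→-rule on 3]
5. ¬◇(c ∨ ¬b), 0   [¬→-rule on 3]
6. ¬(¬a → c), 0   [□-rule on 2 via 0R0]
7. ¬a, 0   [¬→-rule on 6]
8. ¬c, 0   [¬→-rule on 6]
9. ¬(c ∨ ¬b), 0   [¬◇-rule on 5 via 0R0]
10. b, 0   [¬∨-rule on 9]
11. ◇(c ∨ ¬b), 1   [◇-rule on 4: fresh world 1, 0R1]
12. ¬(¬a → c), 1   [□-rule on 2 via 0R1]
13. ¬a, 1   [¬→-rule on 12]
14. ¬c, 1   [¬→-rule on 12]
15. ¬(c ∨ ¬b), 1   [¬◇-rule on 5 via 0R1]
16. b, 1   [¬∨-rule on 15]
17. c ∨ ¬b, 2   [◇-rule on 11: fresh world 2, 1R2]
18. ¬b, 2   [∨-rule on 17 (branches; this branch)]
Accessibility: 0R0, 0R1, 1R1, 1R2, 2R2

Satisfiable (open branch found)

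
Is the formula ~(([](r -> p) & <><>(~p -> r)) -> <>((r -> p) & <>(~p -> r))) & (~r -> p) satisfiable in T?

1. ~(([](r -> p) & <><>(~p -> r)) -> <>((r -> p) & <>(~p -> r))) & (~r -> p), w0
2. ~(([](r -> p) & <><>(~p -> r)) -> <>((r -> p) & <>(~p -> r))), w0   [&-rule on 1]
3. ~r -> p, w0   [&-rule on 1]
4. [](r -> p) & <><>(~p -> r), w0   [~->-rule on 2]
5. ~<>((r -> p) & <>(~p -> r)), w0   [~->-rule on 2]
6. [](r -> p), w0   [&-rule on 4]
7. <><>(~p -> r), w0   [&-rule on 4]
8. ~((r -> p) & <>(~p -> r)), w0   [~<>-rule on 5 via w0Rw0]
9. r -> p, w0   [[]-rule on 6 via w0Rw0]
10. p, w0   [->-rule on 3 (branches; this branch)]
11. ~<>(~p -> r), w0   [~&-rule on 8 (branches; this branch)]
12. ~(~p -> r), w0   [~<>-rule on 11 via w0Rw0]
13. ~p, w0   [~->-rule on 12]
14. ~r, w0   [~->-rule on 12]
Accessibility: w0Rw0
Branch closes: p and ~p both at w0.
All branches of the tableau close; one closing branch shown above.

Unsatisfiable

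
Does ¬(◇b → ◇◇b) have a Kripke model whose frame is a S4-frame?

1. ¬(◇b → ◇◇b), u
2. ◇b, u
3. ¬◇◇b, u
4. ¬◇b, u
5. ¬b, u
6. b, v
7. ¬◇b, v
8. ¬b, v
Accessibility: uRu, uRv, vRv
Branch closes: b and ¬b both at v.
All branches of the tableau close; one closing branch shown above.

Unsatisfiable (every branch closes)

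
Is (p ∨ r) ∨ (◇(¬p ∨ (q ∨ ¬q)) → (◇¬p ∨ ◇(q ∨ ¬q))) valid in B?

Tableau for the negation ¬((p ∨ r) ∨ (◇(¬p ∨ (q ∨ ¬q)) → (◇¬p ∨ ◇(q ∨ ¬q)))):
1. ¬((p ∨ r) ∨ (◇(¬p ∨ (q ∨ ¬q)) → (◇¬p ∨ ◇(q ∨ ¬q)))), 0
2. ¬(p ∨ r), 0
3. ¬(◇(¬p ∨ (q ∨ ¬q)) → (◇¬p ∨ ◇(q ∨ ¬q))), 0
4. ¬p, 0
5. ¬r, 0
6. ◇(¬p ∨ (q ∨ ¬q)), 0
7. ¬(◇¬p ∨ ◇(q ∨ ¬q)), 0
8. ¬◇¬p, 0
9. ¬◇(q ∨ ¬q), 0
10. p, 0
Accessibility: 0R0
Branch closes: p and ¬p both at 0.
Every branch of the negation's tableau closes; the branch above is one of them.

Valid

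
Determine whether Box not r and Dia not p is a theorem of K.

Tableau for the negation not (Box not r and Dia not p):
1. not (Box not r and Dia not p), u
2. not Dia not p, u
The negation has an open branch (countermodel exists).

Not valid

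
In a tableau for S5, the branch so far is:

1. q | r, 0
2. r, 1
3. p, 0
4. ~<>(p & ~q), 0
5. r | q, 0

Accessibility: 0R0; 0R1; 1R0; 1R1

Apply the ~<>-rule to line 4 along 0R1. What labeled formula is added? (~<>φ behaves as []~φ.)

~<>φ behaves as []~φ: propagate the negated body to each accessible world.

~(p & ~q), 1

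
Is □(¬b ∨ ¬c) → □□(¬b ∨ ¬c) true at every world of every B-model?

No, not valid

Tableau for the negation ¬(□(¬b ∨ ¬c) → □□(¬b ∨ ¬c)):
1. ¬(□(¬b ∨ ¬c) → □□(¬b ∨ ¬c)), w0
2. □(¬b ∨ ¬c), w0   [¬→-rule on 1]
3. ¬□□(¬b ∨ ¬c), w0   [¬→-rule on 1]
4. ¬b ∨ ¬c, w0   [□-rule on 2 via w0Rw0]
5. ¬c, w0   [∨-rule on 4 (branches; this branch)]
6. ¬□(¬b ∨ ¬c), w1   [¬□-rule on 3: fresh world w1, w0Rw1]
7. ¬b ∨ ¬c, w1   [□-rule on 2 via w0Rw1]
8. ¬c, w1   [∨-rule on 7 (branches; this branch)]
9. ¬(¬b ∨ ¬c), w2   [¬□-rule on 6: fresh world w2, w1Rw2]
10. b, w2   [¬∨-rule on 9]
11. c, w2   [¬∨-rule on 9]
Accessibility: w0Rw0, w0Rw1, w1Rw0, w1Rw1, w1Rw2, w2Rw1, w2Rw2
The negation has an open branch (countermodel exists).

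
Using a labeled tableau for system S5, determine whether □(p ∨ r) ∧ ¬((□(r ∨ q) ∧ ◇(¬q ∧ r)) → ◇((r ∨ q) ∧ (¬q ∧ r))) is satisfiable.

Unsatisfiable

1. □(p ∨ r) ∧ ¬((□(r ∨ q) ∧ ◇(¬q ∧ r)) → ◇((r ∨ q) ∧ (¬q ∧ r))), 0
2. □(p ∨ r), 0
3. ¬((□(r ∨ q) ∧ ◇(¬q ∧ r)) → ◇((r ∨ q) ∧ (¬q ∧ r))), 0
4. □(r ∨ q) ∧ ◇(¬q ∧ r), 0
5. ¬◇((r ∨ q) ∧ (¬q ∧ r)), 0
6. □(r ∨ q), 0
7. ◇(¬q ∧ r), 0
8. p ∨ r, 0
9. ¬((r ∨ q) ∧ (¬q ∧ r)), 0
10. r ∨ q, 0
11. r, 0
12. ¬(¬q ∧ r), 0
13. q, 0
14. ¬q ∧ r, 1
15. ¬q, 1
16. r, 1
17. p ∨ r, 1
18. ¬((r ∨ q) ∧ (¬q ∧ r)), 1
19. r ∨ q, 1
20. ¬(¬q ∧ r), 1
21. ¬r, 1
Accessibility: 0R0, 0R1, 1R0, 1R1
Branch closes: r and ¬r both at 1.
Every branch closes; the branch above is one of them.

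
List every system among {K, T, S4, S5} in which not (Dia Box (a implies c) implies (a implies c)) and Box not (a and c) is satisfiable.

S5-tableau for the formula:
1. not (Dia Box (a implies c) implies (a implies c)) and Box not (a and c), 0
2. not (Dia Box (a implies c) implies (a implies c)), 0   [and-rule on 1]
3. Box not (a and c), 0   [and-rule on 1]
4. Dia Box (a implies c), 0   [neg-implies-rule on 2]
5. not (a implies c), 0   [neg-implies-rule on 2]
6. a, 0   [neg-implies-rule on 5]
7. not c, 0   [neg-implies-rule on 5]
8. not (a and c), 0   [Box-rule on 3 via 0R0]
9. Box (a implies c), 1   [Dia-rule on 4: fresh world 1, 0R1]
10. not (a and c), 1   [Box-rule on 3 via 0R1]
11. a implies c, 0   [Box-rule on 9 via 1R0]
12. a implies c, 1   [Box-rule on 9 via 1R1]
13. not c, 1   [neg-and-rule on 10 (branches; this branch)]
14. c, 0   [implies-rule on 11 (branches; this branch)]
Accessibility: 0R0, 0R1, 1R0, 1R1
Branch closes: c and not c both at 0.
Every branch closes (one shown): unsatisfiable in S5.
S4-tableau for the formula:
1. not (Dia Box (a implies c) implies (a implies c)) and Box not (a and c), 0
2. not (Dia Box (a implies c) implies (a implies c)), 0   [and-rule on 1]
3. Box not (a and c), 0   [and-rule on 1]
4. Dia Box (a implies c), 0   [neg-implies-rule on 2]
5. not (a implies c), 0   [neg-implies-rule on 2]
6. a, 0   [neg-implies-rule on 5]
7. not c, 0   [neg-implies-rule on 5]
8. not (a and c), 0   [Box-rule on 3 via 0R0]
9. Box (a implies c), 1   [Dia-rule on 4: fresh world 1, 0R1]
10. not (a and c), 1   [Box-rule on 3 via 0R1]
11. a implies c, 1   [Box-rule on 9 via 1R1]
12. not c, 1   [neg-and-rule on 10 (branches; this branch)]
13. not a, 1   [implies-rule on 11 (branches; this branch)]
Accessibility: 0R0, 0R1, 1R1
Complete open branch: satisfiable in S4, hence also in K, T (this S4-model is also a K-model and a T-model).

K, T, S4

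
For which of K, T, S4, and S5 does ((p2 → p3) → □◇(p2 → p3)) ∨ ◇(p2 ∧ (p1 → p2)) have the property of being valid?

T, S4, S5

K-tableau for the negation ¬(((p2 → p3) → □◇(p2 → p3)) ∨ ◇(p2 ∧ (p1 → p2))):
1. ¬(((p2 → p3) → □◇(p2 → p3)) ∨ ◇(p2 ∧ (p1 → p2))), w0
2. ¬((p2 → p3) → □◇(p2 → p3)), w0
3. ¬◇(p2 ∧ (p1 → p2)), w0
4. p2 → p3, w0
5. ¬□◇(p2 → p3), w0
6. p3, w0
7. ¬◇(p2 → p3), w1
8. ¬(p2 ∧ (p1 → p2)), w1
9. ¬(p1 → p2), w1
10. p1, w1
11. ¬p2, w1
Accessibility: w0Rw1
Complete open branch: countermodel on a K-frame, so not valid in K.
T-tableau for the negation ¬(((p2 → p3) → □◇(p2 → p3)) ∨ ◇(p2 ∧ (p1 → p2))):
1. ¬(((p2 → p3) → □◇(p2 → p3)) ∨ ◇(p2 ∧ (p1 → p2))), w0
2. ¬((p2 → p3) → □◇(p2 → p3)), w0
3. ¬◇(p2 ∧ (p1 → p2)), w0
4. p2 → p3, w0
5. ¬□◇(p2 → p3), w0
6. ¬(p2 ∧ (p1 → p2)), w0
7. p3, w0
8. ¬(p1 → p2), w0
9. p1, w0
10. ¬p2, w0
11. ¬◇(p2 → p3), w1
12. ¬(p2 ∧ (p1 → p2)), w1
13. ¬(p2 → p3), w1
14. p2, w1
15. ¬p3, w1
16. ¬(p1 → p2), w1
17. p1, w1
18. ¬p2, w1
Accessibility: w0Rw0, w0Rw1, w1Rw1
Branch closes: p2 and ¬p2 both at w1.
Every branch closes (one shown): valid in T, hence also in S4, S5 (every theorem of T is a theorem of S4 and S5).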